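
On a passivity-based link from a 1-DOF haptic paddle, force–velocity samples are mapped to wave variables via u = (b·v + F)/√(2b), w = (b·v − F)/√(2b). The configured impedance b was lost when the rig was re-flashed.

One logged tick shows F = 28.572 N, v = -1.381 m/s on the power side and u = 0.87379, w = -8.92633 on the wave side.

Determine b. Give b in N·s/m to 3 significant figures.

b = 17 N·s/m

u + w = -8.05254;  u + w = √(2b)·v, so √(2b) = -8.05254/(-1.381) = 5.83095.
b = (√(2b))²/2 = 33.99996/2 = 16.99998.
(Check via u − w = 2F/√(2b): u − w = 9.80012, 2F/√(2b) = 9.80012.)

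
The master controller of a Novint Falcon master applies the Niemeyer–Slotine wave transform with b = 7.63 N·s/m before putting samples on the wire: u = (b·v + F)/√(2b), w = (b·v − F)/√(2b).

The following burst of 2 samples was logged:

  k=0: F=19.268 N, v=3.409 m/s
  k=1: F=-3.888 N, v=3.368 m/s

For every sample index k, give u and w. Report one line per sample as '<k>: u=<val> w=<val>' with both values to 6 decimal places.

0: u=11.590880 w=1.726055
1: u=5.583098 w=7.573675

k=0: b·v=7.63×3.409=26.010670; √(2b)=3.906405; u=(26.010670+19.268)/3.906405=11.590880, w=(26.010670−19.268)/3.906405=1.726055
k=1: b·v=7.63×3.368=25.697840; √(2b)=3.906405; u=(25.697840+(-3.888))/3.906405=5.583098, w=(25.697840−(-3.888))/3.906405=7.573675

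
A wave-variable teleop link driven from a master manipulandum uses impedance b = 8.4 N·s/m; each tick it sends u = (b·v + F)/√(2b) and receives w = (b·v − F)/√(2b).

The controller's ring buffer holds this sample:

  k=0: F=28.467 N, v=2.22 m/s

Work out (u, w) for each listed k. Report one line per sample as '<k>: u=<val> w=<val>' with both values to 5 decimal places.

0: u=11.49488 w=-2.39559

k=0: b·v=8.4×2.22=18.64800; √(2b)=4.09878; u=(18.64800+28.467)/4.09878=11.49488, w=(18.64800−28.467)/4.09878=-2.39559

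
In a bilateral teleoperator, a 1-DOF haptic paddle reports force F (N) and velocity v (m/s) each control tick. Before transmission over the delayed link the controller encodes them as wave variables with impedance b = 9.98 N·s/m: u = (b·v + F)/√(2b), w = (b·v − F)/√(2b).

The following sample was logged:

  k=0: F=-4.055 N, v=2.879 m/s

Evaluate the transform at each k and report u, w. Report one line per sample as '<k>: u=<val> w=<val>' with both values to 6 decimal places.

k=0: b·v=9.98×2.879=28.732420; √(2b)=4.467662; u=(28.732420+(-4.055))/4.467662=5.523565, w=(28.732420−(-4.055))/4.467662=7.338832

0: u=5.523565 w=7.338832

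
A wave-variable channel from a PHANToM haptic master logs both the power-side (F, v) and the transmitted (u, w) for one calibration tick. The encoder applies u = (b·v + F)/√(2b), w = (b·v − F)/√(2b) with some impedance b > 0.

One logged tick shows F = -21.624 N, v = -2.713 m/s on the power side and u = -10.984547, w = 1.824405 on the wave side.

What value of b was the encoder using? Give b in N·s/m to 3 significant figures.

b = 5.7 N·s/m

u + w = -9.160142;  u + w = √(2b)·v, so √(2b) = -9.160142/(-2.713) = 3.376388.
b = (√(2b))²/2 = 11.399999/2 = 5.700000.
(Check via u − w = 2F/√(2b): u − w = -12.808952, 2F/√(2b) = -12.808953.)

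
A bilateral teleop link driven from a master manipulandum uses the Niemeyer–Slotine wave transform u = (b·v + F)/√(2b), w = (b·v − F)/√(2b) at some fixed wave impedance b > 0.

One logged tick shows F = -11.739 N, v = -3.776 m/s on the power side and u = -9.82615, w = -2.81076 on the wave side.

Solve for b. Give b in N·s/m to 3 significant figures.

u + w = -12.63691;  u + w = √(2b)·v, so √(2b) = -12.63691/(-3.776) = 3.34664.
b = (√(2b))²/2 = 11.19999/2 = 5.60000.
(Check via u − w = 2F/√(2b): u − w = -7.01539, 2F/√(2b) = -7.01540.)

b = 5.6 N·s/m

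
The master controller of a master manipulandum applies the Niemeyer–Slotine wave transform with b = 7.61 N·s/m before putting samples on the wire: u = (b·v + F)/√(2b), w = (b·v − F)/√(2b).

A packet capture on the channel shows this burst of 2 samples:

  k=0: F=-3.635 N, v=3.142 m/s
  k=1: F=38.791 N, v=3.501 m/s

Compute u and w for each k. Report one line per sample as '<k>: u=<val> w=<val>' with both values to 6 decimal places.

0: u=5.197169 w=7.060659
1: u=16.772336 w=-3.113948

k=0: b·v=7.61×3.142=23.910620; √(2b)=3.901282; u=(23.910620+(-3.635))/3.901282=5.197169, w=(23.910620−(-3.635))/3.901282=7.060659
k=1: b·v=7.61×3.501=26.642610; √(2b)=3.901282; u=(26.642610+38.791)/3.901282=16.772336, w=(26.642610−38.791)/3.901282=-3.113948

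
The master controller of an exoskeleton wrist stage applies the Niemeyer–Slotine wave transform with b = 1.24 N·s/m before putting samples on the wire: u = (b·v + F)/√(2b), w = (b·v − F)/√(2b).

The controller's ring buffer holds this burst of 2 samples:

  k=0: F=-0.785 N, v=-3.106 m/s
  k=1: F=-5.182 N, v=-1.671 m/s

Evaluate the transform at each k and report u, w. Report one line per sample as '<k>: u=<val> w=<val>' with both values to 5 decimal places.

k=0: b·v=1.24×(-3.106)=-3.85144; √(2b)=1.57480; u=(-3.85144+(-0.785))/1.57480=-2.94414, w=(-3.85144−(-0.785))/1.57480=-1.94719
k=1: b·v=1.24×(-1.671)=-2.07204; √(2b)=1.57480; u=(-2.07204+(-5.182))/1.57480=-4.60632, w=(-2.07204−(-5.182))/1.57480=1.97483

0: u=-2.94414 w=-1.94719
1: u=-4.60632 w=1.97483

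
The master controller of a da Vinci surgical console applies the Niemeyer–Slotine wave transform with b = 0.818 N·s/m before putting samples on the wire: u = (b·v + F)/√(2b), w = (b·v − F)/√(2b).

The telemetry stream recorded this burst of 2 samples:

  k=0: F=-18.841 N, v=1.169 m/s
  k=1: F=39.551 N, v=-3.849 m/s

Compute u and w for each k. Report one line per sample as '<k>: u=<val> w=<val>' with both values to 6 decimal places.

0: u=-13.982712 w=15.477936
1: u=28.460320 w=-33.383430

k=0: b·v=0.818×1.169=0.956242; √(2b)=1.279062; u=(0.956242+(-18.841))/1.279062=-13.982712, w=(0.956242−(-18.841))/1.279062=15.477936
k=1: b·v=0.818×(-3.849)=-3.148482; √(2b)=1.279062; u=(-3.148482+39.551)/1.279062=28.460320, w=(-3.148482−39.551)/1.279062=-33.383430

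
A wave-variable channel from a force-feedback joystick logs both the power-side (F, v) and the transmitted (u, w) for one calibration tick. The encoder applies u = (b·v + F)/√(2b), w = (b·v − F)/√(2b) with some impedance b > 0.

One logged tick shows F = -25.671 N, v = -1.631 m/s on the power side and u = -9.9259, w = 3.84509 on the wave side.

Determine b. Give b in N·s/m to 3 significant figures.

b = 6.95 N·s/m

u + w = -6.0808;  u + w = √(2b)·v, so √(2b) = -6.0808/(-1.631) = 3.7283.
b = (√(2b))²/2 = 13.9000/2 = 6.9500.
(Check via u − w = 2F/√(2b): u − w = -13.7710, 2F/√(2b) = -13.7710.)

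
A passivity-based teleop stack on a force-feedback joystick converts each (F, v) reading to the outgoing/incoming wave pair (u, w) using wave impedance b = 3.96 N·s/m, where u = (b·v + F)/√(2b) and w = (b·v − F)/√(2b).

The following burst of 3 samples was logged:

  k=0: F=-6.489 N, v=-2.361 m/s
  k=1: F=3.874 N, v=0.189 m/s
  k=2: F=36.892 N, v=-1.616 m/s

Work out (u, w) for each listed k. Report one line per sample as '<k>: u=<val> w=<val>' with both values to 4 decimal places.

k=0: b·v=3.96×(-2.361)=-9.3496; √(2b)=2.8142; u=(-9.3496+(-6.489))/2.8142=-5.6280, w=(-9.3496−(-6.489))/2.8142=-1.0165
k=1: b·v=3.96×0.189=0.7484; √(2b)=2.8142; u=(0.7484+3.874)/2.8142=1.6425, w=(0.7484−3.874)/2.8142=-1.1106
k=2: b·v=3.96×(-1.616)=-6.3994; √(2b)=2.8142; u=(-6.3994+36.892)/2.8142=10.8351, w=(-6.3994−36.892)/2.8142=-15.3829

0: u=-5.6280 w=-1.0165
1: u=1.6425 w=-1.1106
2: u=10.8351 w=-15.3829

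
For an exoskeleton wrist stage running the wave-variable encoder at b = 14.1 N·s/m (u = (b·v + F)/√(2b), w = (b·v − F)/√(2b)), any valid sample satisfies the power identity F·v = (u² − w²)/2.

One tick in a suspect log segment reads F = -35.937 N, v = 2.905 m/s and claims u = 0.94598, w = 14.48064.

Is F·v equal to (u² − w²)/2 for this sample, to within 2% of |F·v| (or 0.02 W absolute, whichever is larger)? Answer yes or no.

F·v = (-35.937)×2.905 = -104.3970 W.
(u² − w²)/2 = (0.8949 − 209.6889)/2 = -104.3970 W.
|Δ| = 0.0000;  2% of max(1, |F·v|) = 2.0879.

yes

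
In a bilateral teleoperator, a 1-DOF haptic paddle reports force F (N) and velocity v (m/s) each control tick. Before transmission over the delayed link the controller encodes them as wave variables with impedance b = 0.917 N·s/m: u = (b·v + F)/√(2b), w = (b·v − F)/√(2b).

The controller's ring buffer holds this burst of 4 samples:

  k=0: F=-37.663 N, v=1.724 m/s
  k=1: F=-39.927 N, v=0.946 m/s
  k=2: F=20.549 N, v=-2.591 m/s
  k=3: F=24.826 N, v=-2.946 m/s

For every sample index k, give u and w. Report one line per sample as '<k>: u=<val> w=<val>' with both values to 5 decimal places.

0: u=-26.64355 w=28.97828
1: u=-28.84212 w=30.12325
2: u=13.41925 w=-16.92812
3: u=16.33707 w=-20.32670

k=0: b·v=0.917×1.724=1.58091; √(2b)=1.35425; u=(1.58091+(-37.663))/1.35425=-26.64355, w=(1.58091−(-37.663))/1.35425=28.97828
k=1: b·v=0.917×0.946=0.86748; √(2b)=1.35425; u=(0.86748+(-39.927))/1.35425=-28.84212, w=(0.86748−(-39.927))/1.35425=30.12325
k=2: b·v=0.917×(-2.591)=-2.37595; √(2b)=1.35425; u=(-2.37595+20.549)/1.35425=13.41925, w=(-2.37595−20.549)/1.35425=-16.92812
k=3: b·v=0.917×(-2.946)=-2.70148; √(2b)=1.35425; u=(-2.70148+24.826)/1.35425=16.33707, w=(-2.70148−24.826)/1.35425=-20.32670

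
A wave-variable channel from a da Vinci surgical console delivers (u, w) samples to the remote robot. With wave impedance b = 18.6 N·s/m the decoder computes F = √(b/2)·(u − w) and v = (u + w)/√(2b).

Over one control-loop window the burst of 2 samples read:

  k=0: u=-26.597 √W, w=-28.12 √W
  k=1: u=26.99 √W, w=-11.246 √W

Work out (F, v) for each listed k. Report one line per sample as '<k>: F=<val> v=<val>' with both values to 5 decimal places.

k=0: u−w=1.52300, u+w=-54.71700; √(b/2)=3.04959, √(2b)=6.09918; F=3.04959×1.523=4.64453, v=-54.71700/6.09918=-8.97121
k=1: u−w=38.23600, u+w=15.74400; √(b/2)=3.04959, √(2b)=6.09918; F=3.04959×38.236=116.60413, v=15.74400/6.09918=2.58133

0: F=4.64453 v=-8.97121
1: F=116.60413 v=2.58133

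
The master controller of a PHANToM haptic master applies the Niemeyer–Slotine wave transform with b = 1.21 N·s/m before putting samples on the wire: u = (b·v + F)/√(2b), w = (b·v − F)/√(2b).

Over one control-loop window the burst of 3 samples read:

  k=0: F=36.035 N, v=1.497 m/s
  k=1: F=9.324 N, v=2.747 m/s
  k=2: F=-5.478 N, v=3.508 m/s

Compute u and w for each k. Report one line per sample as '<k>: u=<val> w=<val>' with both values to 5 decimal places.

0: u=24.32857 w=-21.99978
1: u=8.13036 w=-3.85703
2: u=-0.79281 w=6.24998

k=0: b·v=1.21×1.497=1.81137; √(2b)=1.55563; u=(1.81137+36.035)/1.55563=24.32857, w=(1.81137−36.035)/1.55563=-21.99978
k=1: b·v=1.21×2.747=3.32387; √(2b)=1.55563; u=(3.32387+9.324)/1.55563=8.13036, w=(3.32387−9.324)/1.55563=-3.85703
k=2: b·v=1.21×3.508=4.24468; √(2b)=1.55563; u=(4.24468+(-5.478))/1.55563=-0.79281, w=(4.24468−(-5.478))/1.55563=6.24998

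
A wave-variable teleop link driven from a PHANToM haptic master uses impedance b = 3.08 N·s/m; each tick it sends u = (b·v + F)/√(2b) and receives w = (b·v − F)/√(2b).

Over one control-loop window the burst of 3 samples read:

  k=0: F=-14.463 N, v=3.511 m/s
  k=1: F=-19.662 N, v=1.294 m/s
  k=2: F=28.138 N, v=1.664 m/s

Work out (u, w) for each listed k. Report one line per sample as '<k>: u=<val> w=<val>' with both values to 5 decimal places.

0: u=-1.47027 w=10.18435
1: u=-6.31623 w=9.52786
2: u=13.40209 w=-9.27215

k=0: b·v=3.08×3.511=10.81388; √(2b)=2.48193; u=(10.81388+(-14.463))/2.48193=-1.47027, w=(10.81388−(-14.463))/2.48193=10.18435
k=1: b·v=3.08×1.294=3.98552; √(2b)=2.48193; u=(3.98552+(-19.662))/2.48193=-6.31623, w=(3.98552−(-19.662))/2.48193=9.52786
k=2: b·v=3.08×1.664=5.12512; √(2b)=2.48193; u=(5.12512+28.138)/2.48193=13.40209, w=(5.12512−28.138)/2.48193=-9.27215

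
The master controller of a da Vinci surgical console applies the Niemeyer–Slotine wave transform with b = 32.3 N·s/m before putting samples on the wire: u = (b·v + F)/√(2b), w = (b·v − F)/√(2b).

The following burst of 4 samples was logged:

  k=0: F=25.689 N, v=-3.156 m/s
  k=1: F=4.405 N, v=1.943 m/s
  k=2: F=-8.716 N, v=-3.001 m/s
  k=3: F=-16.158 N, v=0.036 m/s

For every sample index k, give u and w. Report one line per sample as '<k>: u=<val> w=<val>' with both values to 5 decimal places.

0: u=-9.48686 w=-15.87921
1: u=8.35641 w=7.26028
2: u=-13.14457 w=-10.97571
3: u=-1.86568 w=2.15502

k=0: b·v=32.3×(-3.156)=-101.93880; √(2b)=8.03741; u=(-101.93880+25.689)/8.03741=-9.48686, w=(-101.93880−25.689)/8.03741=-15.87921
k=1: b·v=32.3×1.943=62.75890; √(2b)=8.03741; u=(62.75890+4.405)/8.03741=8.35641, w=(62.75890−4.405)/8.03741=7.26028
k=2: b·v=32.3×(-3.001)=-96.93230; √(2b)=8.03741; u=(-96.93230+(-8.716))/8.03741=-13.14457, w=(-96.93230−(-8.716))/8.03741=-10.97571
k=3: b·v=32.3×0.036=1.16280; √(2b)=8.03741; u=(1.16280+(-16.158))/8.03741=-1.86568, w=(1.16280−(-16.158))/8.03741=2.15502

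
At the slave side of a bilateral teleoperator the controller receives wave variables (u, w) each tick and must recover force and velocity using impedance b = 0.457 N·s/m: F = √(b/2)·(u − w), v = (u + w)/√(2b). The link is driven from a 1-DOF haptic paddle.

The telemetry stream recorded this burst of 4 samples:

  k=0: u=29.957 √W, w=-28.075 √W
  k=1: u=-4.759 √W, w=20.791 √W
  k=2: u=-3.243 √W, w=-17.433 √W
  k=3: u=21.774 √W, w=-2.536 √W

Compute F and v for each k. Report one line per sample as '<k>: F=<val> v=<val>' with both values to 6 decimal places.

0: F=27.740267 v=1.968550
1: F=-12.213328 v=16.769287
2: F=6.783057 v=-21.626858
3: F=11.620587 v=20.122726

k=0: u−w=58.032000, u+w=1.882000; √(b/2)=0.478017, √(2b)=0.956033; F=0.478017×58.032=27.740267, v=1.882000/0.956033=1.968550
k=1: u−w=-25.550000, u+w=16.032000; √(b/2)=0.478017, √(2b)=0.956033; F=0.478017×(-25.55)=-12.213328, v=16.032000/0.956033=16.769287
k=2: u−w=14.190000, u+w=-20.676000; √(b/2)=0.478017, √(2b)=0.956033; F=0.478017×14.19=6.783057, v=-20.676000/0.956033=-21.626858
k=3: u−w=24.310000, u+w=19.238000; √(b/2)=0.478017, √(2b)=0.956033; F=0.478017×24.31=11.620587, v=19.238000/0.956033=20.122726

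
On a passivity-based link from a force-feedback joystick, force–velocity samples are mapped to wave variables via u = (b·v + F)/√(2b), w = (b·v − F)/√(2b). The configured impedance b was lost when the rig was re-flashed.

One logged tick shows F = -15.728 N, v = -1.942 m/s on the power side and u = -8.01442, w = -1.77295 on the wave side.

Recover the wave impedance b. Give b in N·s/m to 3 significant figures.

u + w = -9.7874;  u + w = √(2b)·v, so √(2b) = -9.7874/(-1.942) = 5.0398.
b = (√(2b))²/2 = 25.4000/2 = 12.7000.
(Check via u − w = 2F/√(2b): u − w = -6.2415, 2F/√(2b) = -6.2415.)

b = 12.7 N·s/m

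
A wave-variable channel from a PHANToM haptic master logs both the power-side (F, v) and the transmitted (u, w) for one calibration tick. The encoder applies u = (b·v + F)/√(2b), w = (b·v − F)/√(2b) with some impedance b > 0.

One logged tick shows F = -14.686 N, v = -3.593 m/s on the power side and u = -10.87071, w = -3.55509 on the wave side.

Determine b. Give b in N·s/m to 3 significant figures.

b = 8.06 N·s/m

u + w = -14.42580;  u + w = √(2b)·v, so √(2b) = -14.42580/(-3.593) = 4.01497.
b = (√(2b))²/2 = 16.12001/2 = 8.06001.
(Check via u − w = 2F/√(2b): u − w = -7.31562, 2F/√(2b) = -7.31561.)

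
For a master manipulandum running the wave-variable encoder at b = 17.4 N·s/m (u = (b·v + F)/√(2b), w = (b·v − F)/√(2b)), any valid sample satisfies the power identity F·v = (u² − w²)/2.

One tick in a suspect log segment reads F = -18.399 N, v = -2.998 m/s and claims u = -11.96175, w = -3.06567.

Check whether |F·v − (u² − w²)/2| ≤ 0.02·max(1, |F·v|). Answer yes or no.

no

F·v = (-18.399)×(-2.998) = 55.16020 W.
(u² − w²)/2 = (143.08346 − 9.39833)/2 = 66.84257 W.
|Δ| = 11.68236;  2% of max(1, |F·v|) = 1.10320.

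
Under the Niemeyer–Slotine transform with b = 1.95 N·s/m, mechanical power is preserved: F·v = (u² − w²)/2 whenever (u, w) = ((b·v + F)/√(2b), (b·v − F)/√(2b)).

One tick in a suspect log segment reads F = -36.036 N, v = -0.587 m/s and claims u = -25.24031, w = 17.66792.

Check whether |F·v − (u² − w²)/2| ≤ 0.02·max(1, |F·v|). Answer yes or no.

no

F·v = (-36.036)×(-0.587) = 21.1531 W.
(u² − w²)/2 = (637.0732 − 312.1554)/2 = 162.4589 W.
|Δ| = 141.3058;  2% of max(1, |F·v|) = 0.4231.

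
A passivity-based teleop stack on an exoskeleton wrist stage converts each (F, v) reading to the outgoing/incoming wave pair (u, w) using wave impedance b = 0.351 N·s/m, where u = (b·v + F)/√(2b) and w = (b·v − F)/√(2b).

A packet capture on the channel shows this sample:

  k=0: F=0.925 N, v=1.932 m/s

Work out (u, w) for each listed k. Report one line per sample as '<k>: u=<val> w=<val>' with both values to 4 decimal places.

k=0: b·v=0.351×1.932=0.6781; √(2b)=0.8379; u=(0.6781+0.925)/0.8379=1.9134, w=(0.6781−0.925)/0.8379=-0.2946

0: u=1.9134 w=-0.2946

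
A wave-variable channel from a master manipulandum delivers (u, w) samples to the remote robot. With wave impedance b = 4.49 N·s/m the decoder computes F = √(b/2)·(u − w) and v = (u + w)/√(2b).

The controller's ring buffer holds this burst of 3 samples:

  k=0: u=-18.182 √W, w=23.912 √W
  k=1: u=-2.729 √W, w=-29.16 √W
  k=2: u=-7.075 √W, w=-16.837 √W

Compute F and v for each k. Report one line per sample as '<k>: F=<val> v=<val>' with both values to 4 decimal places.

k=0: u−w=-42.0940, u+w=5.7300; √(b/2)=1.4983, √(2b)=2.9967; F=1.4983×(-42.094)=-63.0708, v=5.7300/2.9967=1.9121
k=1: u−w=26.4310, u+w=-31.8890; √(b/2)=1.4983, √(2b)=2.9967; F=1.4983×26.431=39.6024, v=-31.8890/2.9967=-10.6415
k=2: u−w=9.7620, u+w=-23.9120; √(b/2)=1.4983, √(2b)=2.9967; F=1.4983×9.762=14.6267, v=-23.9120/2.9967=-7.9795

0: F=-63.0708 v=1.9121
1: F=39.6024 v=-10.6415
2: F=14.6267 v=-7.9795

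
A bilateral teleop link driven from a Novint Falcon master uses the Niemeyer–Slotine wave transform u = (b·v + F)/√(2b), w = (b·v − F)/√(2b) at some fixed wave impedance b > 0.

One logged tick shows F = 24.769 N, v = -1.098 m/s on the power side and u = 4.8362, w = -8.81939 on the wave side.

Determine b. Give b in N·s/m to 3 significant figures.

u + w = -3.9832;  u + w = √(2b)·v, so √(2b) = -3.9832/(-1.098) = 3.6277.
b = (√(2b))²/2 = 13.1600/2 = 6.5800.
(Check via u − w = 2F/√(2b): u − w = 13.6556, 2F/√(2b) = 13.6556.)

b = 6.58 N·s/m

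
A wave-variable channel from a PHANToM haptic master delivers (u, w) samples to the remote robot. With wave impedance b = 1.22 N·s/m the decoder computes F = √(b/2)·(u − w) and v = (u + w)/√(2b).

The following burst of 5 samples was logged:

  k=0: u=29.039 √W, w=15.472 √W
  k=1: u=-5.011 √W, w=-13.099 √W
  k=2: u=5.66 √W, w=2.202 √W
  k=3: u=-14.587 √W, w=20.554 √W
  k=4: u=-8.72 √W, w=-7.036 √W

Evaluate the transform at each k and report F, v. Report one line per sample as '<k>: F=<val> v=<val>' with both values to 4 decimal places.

k=0: u−w=13.5670, u+w=44.5110; √(b/2)=0.7810, √(2b)=1.5620; F=0.7810×13.567=10.5962, v=44.5110/1.5620=28.4952
k=1: u−w=8.0880, u+w=-18.1100; √(b/2)=0.7810, √(2b)=1.5620; F=0.7810×8.088=6.3169, v=-18.1100/1.5620=-11.5937
k=2: u−w=3.4580, u+w=7.8620; √(b/2)=0.7810, √(2b)=1.5620; F=0.7810×3.458=2.7008, v=7.8620/1.5620=5.0331
k=3: u−w=-35.1410, u+w=5.9670; √(b/2)=0.7810, √(2b)=1.5620; F=0.7810×(-35.141)=-27.4460, v=5.9670/1.5620=3.8200
k=4: u−w=-1.6840, u+w=-15.7560; √(b/2)=0.7810, √(2b)=1.5620; F=0.7810×(-1.684)=-1.3152, v=-15.7560/1.5620=-10.0867

0: F=10.5962 v=28.4952
1: F=6.3169 v=-11.5937
2: F=2.7008 v=5.0331
3: F=-27.4460 v=3.8200
4: F=-1.3152 v=-10.0867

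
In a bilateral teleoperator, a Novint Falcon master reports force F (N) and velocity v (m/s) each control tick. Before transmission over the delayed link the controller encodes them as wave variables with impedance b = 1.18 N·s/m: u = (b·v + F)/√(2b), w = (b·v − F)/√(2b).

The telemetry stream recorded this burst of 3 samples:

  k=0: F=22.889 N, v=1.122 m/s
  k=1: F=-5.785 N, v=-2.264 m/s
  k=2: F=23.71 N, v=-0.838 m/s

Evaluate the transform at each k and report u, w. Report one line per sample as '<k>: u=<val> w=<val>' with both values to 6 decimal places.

k=0: b·v=1.18×1.122=1.323960; √(2b)=1.536229; u=(1.323960+22.889)/1.536229=15.761294, w=(1.323960−22.889)/1.536229=-14.037645
k=1: b·v=1.18×(-2.264)=-2.671520; √(2b)=1.536229; u=(-2.671520+(-5.785))/1.536229=-5.504726, w=(-2.671520−(-5.785))/1.536229=2.026703
k=2: b·v=1.18×(-0.838)=-0.988840; √(2b)=1.536229; u=(-0.988840+23.71)/1.536229=14.790215, w=(-0.988840−23.71)/1.536229=-16.077575

0: u=15.761294 w=-14.037645
1: u=-5.504726 w=2.026703
2: u=14.790215 w=-16.077575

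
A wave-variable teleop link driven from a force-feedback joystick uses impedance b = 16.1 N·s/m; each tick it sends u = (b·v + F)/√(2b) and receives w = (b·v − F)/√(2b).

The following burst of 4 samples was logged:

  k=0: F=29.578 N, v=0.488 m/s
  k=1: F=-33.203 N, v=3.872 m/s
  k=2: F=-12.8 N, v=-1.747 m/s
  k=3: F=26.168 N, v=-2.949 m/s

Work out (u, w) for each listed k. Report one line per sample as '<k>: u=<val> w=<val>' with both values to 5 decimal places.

0: u=6.59702 w=-3.82786
1: u=5.13458 w=16.83710
2: u=-7.21238 w=-2.70098
3: u=-3.75555 w=-12.97856

k=0: b·v=16.1×0.488=7.85680; √(2b)=5.67450; u=(7.85680+29.578)/5.67450=6.59702, w=(7.85680−29.578)/5.67450=-3.82786
k=1: b·v=16.1×3.872=62.33920; √(2b)=5.67450; u=(62.33920+(-33.203))/5.67450=5.13458, w=(62.33920−(-33.203))/5.67450=16.83710
k=2: b·v=16.1×(-1.747)=-28.12670; √(2b)=5.67450; u=(-28.12670+(-12.8))/5.67450=-7.21238, w=(-28.12670−(-12.8))/5.67450=-2.70098
k=3: b·v=16.1×(-2.949)=-47.47890; √(2b)=5.67450; u=(-47.47890+26.168)/5.67450=-3.75555, w=(-47.47890−26.168)/5.67450=-12.97856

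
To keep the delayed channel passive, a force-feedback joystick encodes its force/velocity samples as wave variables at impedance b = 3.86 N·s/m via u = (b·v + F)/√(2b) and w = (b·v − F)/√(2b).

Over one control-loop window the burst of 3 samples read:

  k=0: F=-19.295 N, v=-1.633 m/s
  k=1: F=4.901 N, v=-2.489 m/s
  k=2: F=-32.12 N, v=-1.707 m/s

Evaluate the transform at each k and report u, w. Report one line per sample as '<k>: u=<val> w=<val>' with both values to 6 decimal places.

k=0: b·v=3.86×(-1.633)=-6.303380; √(2b)=2.778489; u=(-6.303380+(-19.295))/2.778489=-9.213059, w=(-6.303380−(-19.295))/2.778489=4.675786
k=1: b·v=3.86×(-2.489)=-9.607540; √(2b)=2.778489; u=(-9.607540+4.901)/2.778489=-1.693921, w=(-9.607540−4.901)/2.778489=-5.221738
k=2: b·v=3.86×(-1.707)=-6.589020; √(2b)=2.778489; u=(-6.589020+(-32.12))/2.778489=-13.931681, w=(-6.589020−(-32.12))/2.778489=9.188801

0: u=-9.213059 w=4.675786
1: u=-1.693921 w=-5.221738
2: u=-13.931681 w=9.188801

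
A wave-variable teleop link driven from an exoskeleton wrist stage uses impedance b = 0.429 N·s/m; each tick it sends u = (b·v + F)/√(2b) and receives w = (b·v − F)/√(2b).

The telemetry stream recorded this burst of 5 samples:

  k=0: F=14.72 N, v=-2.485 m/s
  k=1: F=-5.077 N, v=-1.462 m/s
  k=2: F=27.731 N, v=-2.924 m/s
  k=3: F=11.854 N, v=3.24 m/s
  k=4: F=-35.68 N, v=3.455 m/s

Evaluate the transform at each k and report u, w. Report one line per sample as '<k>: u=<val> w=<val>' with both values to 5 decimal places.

k=0: b·v=0.429×(-2.485)=-1.06606; √(2b)=0.92628; u=(-1.06606+14.72)/0.92628=14.74057, w=(-1.06606−14.72)/0.92628=-17.04238
k=1: b·v=0.429×(-1.462)=-0.62720; √(2b)=0.92628; u=(-0.62720+(-5.077))/0.92628=-6.15816, w=(-0.62720−(-5.077))/0.92628=4.80393
k=2: b·v=0.429×(-2.924)=-1.25440; √(2b)=0.92628; u=(-1.25440+27.731)/0.92628=28.58371, w=(-1.25440−27.731)/0.92628=-31.29216
k=3: b·v=0.429×3.24=1.38996; √(2b)=0.92628; u=(1.38996+11.854)/0.92628=14.29796, w=(1.38996−11.854)/0.92628=-11.29681
k=4: b·v=0.429×3.455=1.48219; √(2b)=0.92628; u=(1.48219+(-35.68))/0.92628=-36.91940, w=(1.48219−(-35.68))/0.92628=40.11970

0: u=14.74057 w=-17.04238
1: u=-6.15816 w=4.80393
2: u=28.58371 w=-31.29216
3: u=14.29796 w=-11.29681
4: u=-36.91940 w=40.11970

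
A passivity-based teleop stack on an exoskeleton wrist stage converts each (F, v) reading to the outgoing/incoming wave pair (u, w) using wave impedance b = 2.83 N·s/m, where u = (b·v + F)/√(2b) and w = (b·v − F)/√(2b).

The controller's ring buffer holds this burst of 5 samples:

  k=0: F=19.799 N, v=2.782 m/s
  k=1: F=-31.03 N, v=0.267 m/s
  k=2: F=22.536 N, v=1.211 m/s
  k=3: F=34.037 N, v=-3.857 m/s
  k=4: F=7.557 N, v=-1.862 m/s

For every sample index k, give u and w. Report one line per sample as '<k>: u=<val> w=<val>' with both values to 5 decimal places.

0: u=11.63143 w=-5.01285
1: u=-12.72528 w=13.36049
2: u=10.91312 w=-8.03206
3: u=9.71877 w=-18.89487
4: u=0.96152 w=-5.39136

k=0: b·v=2.83×2.782=7.87306; √(2b)=2.37908; u=(7.87306+19.799)/2.37908=11.63143, w=(7.87306−19.799)/2.37908=-5.01285
k=1: b·v=2.83×0.267=0.75561; √(2b)=2.37908; u=(0.75561+(-31.03))/2.37908=-12.72528, w=(0.75561−(-31.03))/2.37908=13.36049
k=2: b·v=2.83×1.211=3.42713; √(2b)=2.37908; u=(3.42713+22.536)/2.37908=10.91312, w=(3.42713−22.536)/2.37908=-8.03206
k=3: b·v=2.83×(-3.857)=-10.91531; √(2b)=2.37908; u=(-10.91531+34.037)/2.37908=9.71877, w=(-10.91531−34.037)/2.37908=-18.89487
k=4: b·v=2.83×(-1.862)=-5.26946; √(2b)=2.37908; u=(-5.26946+7.557)/2.37908=0.96152, w=(-5.26946−7.557)/2.37908=-5.39136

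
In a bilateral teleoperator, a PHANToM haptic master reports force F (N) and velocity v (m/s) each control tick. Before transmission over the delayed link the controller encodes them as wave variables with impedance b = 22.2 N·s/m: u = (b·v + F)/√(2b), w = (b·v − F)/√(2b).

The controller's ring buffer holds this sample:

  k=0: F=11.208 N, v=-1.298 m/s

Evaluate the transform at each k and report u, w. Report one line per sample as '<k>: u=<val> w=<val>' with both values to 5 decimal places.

k=0: b·v=22.2×(-1.298)=-28.81560; √(2b)=6.66333; u=(-28.81560+11.208)/6.66333=-2.64246, w=(-28.81560−11.208)/6.66333=-6.00654

0: u=-2.64246 w=-6.00654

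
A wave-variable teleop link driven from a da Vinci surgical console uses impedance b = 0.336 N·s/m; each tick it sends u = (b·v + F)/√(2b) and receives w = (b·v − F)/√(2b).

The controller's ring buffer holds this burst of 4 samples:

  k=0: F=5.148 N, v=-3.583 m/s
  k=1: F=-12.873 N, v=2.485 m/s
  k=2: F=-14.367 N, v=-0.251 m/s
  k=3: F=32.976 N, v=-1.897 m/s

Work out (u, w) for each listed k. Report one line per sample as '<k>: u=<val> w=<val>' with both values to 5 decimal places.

0: u=4.81132 w=-7.74851
1: u=-14.68491 w=16.72200
2: u=-17.62882 w=17.42307
3: u=39.44906 w=-41.00414

k=0: b·v=0.336×(-3.583)=-1.20389; √(2b)=0.81976; u=(-1.20389+5.148)/0.81976=4.81132, w=(-1.20389−5.148)/0.81976=-7.74851
k=1: b·v=0.336×2.485=0.83496; √(2b)=0.81976; u=(0.83496+(-12.873))/0.81976=-14.68491, w=(0.83496−(-12.873))/0.81976=16.72200
k=2: b·v=0.336×(-0.251)=-0.08434; √(2b)=0.81976; u=(-0.08434+(-14.367))/0.81976=-17.62882, w=(-0.08434−(-14.367))/0.81976=17.42307
k=3: b·v=0.336×(-1.897)=-0.63739; √(2b)=0.81976; u=(-0.63739+32.976)/0.81976=39.44906, w=(-0.63739−32.976)/0.81976=-41.00414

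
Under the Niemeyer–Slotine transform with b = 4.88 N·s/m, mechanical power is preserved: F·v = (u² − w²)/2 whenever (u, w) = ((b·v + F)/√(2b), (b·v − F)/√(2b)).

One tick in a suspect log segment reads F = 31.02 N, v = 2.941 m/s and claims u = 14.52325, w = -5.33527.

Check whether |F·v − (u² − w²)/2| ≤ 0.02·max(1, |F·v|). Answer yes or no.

yes

F·v = 31.02×2.941 = 91.22982 W.
(u² − w²)/2 = (210.92479 − 28.46511)/2 = 91.22984 W.
|Δ| = 0.00002;  2% of max(1, |F·v|) = 1.82460.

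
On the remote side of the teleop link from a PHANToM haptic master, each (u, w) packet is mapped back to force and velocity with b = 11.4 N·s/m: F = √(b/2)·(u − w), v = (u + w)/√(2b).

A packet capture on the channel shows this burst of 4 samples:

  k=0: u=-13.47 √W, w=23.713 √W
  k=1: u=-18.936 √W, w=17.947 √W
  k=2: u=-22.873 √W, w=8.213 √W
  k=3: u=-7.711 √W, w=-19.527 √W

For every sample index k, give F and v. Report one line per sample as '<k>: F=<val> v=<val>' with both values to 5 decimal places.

0: F=-88.77320 v=2.14516
1: F=-88.05696 v=-0.20712
2: F=-74.21681 v=-3.07020
3: F=28.21031 v=-5.70437

k=0: u−w=-37.18300, u+w=10.24300; √(b/2)=2.38747, √(2b)=4.77493; F=2.38747×(-37.183)=-88.77320, v=10.24300/4.77493=2.14516
k=1: u−w=-36.88300, u+w=-0.98900; √(b/2)=2.38747, √(2b)=4.77493; F=2.38747×(-36.883)=-88.05696, v=-0.98900/4.77493=-0.20712
k=2: u−w=-31.08600, u+w=-14.66000; √(b/2)=2.38747, √(2b)=4.77493; F=2.38747×(-31.086)=-74.21681, v=-14.66000/4.77493=-3.07020
k=3: u−w=11.81600, u+w=-27.23800; √(b/2)=2.38747, √(2b)=4.77493; F=2.38747×11.816=28.21031, v=-27.23800/4.77493=-5.70437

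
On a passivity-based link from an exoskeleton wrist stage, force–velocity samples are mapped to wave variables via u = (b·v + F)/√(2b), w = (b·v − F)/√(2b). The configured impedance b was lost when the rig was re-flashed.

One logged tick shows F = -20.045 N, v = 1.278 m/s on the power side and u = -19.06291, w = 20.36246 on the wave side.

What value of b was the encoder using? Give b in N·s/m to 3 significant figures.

b = 0.517 N·s/m

u + w = 1.2995;  u + w = √(2b)·v, so √(2b) = 1.2995/1.278 = 1.0169.
b = (√(2b))²/2 = 1.0340/2 = 0.5170.
(Check via u − w = 2F/√(2b): u − w = -39.4254, 2F/√(2b) = -39.4252.)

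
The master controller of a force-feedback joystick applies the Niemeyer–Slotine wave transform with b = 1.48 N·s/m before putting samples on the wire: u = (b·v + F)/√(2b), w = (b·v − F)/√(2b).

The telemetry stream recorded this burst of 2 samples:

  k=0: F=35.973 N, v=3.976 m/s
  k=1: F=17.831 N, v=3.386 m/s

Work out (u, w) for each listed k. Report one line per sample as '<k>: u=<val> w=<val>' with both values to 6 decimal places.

k=0: b·v=1.48×3.976=5.884480; √(2b)=1.720465; u=(5.884480+35.973)/1.720465=24.329166, w=(5.884480−35.973)/1.720465=-17.488597
k=1: b·v=1.48×3.386=5.011280; √(2b)=1.720465; u=(5.011280+17.831)/1.720465=13.276806, w=(5.011280−17.831)/1.720465=-7.451311

0: u=24.329166 w=-17.488597
1: u=13.276806 w=-7.451311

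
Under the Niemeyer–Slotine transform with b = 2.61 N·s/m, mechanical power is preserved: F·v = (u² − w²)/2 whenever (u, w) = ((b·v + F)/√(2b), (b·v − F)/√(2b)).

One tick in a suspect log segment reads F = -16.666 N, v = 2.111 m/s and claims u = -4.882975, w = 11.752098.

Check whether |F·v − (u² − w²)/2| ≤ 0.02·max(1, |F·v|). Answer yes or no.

no

F·v = (-16.666)×2.111 = -35.181926 W.
(u² − w²)/2 = (23.843445 − 138.111807)/2 = -57.134181 W.
|Δ| = 21.952255;  2% of max(1, |F·v|) = 0.703639.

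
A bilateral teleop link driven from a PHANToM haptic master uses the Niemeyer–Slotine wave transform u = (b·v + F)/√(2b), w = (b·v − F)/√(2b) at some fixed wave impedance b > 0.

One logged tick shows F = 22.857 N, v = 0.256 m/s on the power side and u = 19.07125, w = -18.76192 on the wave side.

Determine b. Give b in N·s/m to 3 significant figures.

b = 0.73 N·s/m

u + w = 0.3093;  u + w = √(2b)·v, so √(2b) = 0.3093/0.256 = 1.2083.
b = (√(2b))²/2 = 1.4600/2 = 0.7300.
(Check via u − w = 2F/√(2b): u − w = 37.8332, 2F/√(2b) = 37.8327.)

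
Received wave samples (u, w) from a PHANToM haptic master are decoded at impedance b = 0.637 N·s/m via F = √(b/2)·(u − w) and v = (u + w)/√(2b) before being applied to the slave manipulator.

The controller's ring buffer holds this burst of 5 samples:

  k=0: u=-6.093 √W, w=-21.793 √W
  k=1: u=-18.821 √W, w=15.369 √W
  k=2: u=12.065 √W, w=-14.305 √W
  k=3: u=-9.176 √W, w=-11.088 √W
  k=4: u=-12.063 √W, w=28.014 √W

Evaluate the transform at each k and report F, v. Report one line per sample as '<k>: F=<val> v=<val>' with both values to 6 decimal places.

k=0: u−w=15.700000, u+w=-27.886000; √(b/2)=0.564358, √(2b)=1.128716; F=0.564358×15.7=8.860421, v=-27.886000/1.128716=-24.705947
k=1: u−w=-34.190000, u+w=-3.452000; √(b/2)=0.564358, √(2b)=1.128716; F=0.564358×(-34.19)=-19.295401, v=-3.452000/1.128716=-3.058342
k=2: u−w=26.370000, u+w=-2.240000; √(b/2)=0.564358, √(2b)=1.128716; F=0.564358×26.37=14.882122, v=-2.240000/1.128716=-1.984556
k=3: u−w=1.912000, u+w=-20.264000; √(b/2)=0.564358, √(2b)=1.128716; F=0.564358×1.912=1.079053, v=-20.264000/1.128716=-17.953142
k=4: u−w=-40.077000, u+w=15.951000; √(b/2)=0.564358, √(2b)=1.128716; F=0.564358×(-40.077)=-22.617777, v=15.951000/1.128716=14.131986

0: F=8.860421 v=-24.705947
1: F=-19.295401 v=-3.058342
2: F=14.882122 v=-1.984556
3: F=1.079053 v=-17.953142
4: F=-22.617777 v=14.131986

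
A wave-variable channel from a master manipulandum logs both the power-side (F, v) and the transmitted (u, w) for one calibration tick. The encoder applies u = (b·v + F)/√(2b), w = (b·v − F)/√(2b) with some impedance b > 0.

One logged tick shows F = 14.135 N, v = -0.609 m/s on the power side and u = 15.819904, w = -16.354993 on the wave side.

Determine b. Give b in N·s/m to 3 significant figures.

u + w = -0.535089;  u + w = √(2b)·v, so √(2b) = -0.535089/(-0.609) = 0.878635.
b = (√(2b))²/2 = 0.772000/2 = 0.386000.
(Check via u − w = 2F/√(2b): u − w = 32.174897, 2F/√(2b) = 32.174891.)

b = 0.386 N·s/m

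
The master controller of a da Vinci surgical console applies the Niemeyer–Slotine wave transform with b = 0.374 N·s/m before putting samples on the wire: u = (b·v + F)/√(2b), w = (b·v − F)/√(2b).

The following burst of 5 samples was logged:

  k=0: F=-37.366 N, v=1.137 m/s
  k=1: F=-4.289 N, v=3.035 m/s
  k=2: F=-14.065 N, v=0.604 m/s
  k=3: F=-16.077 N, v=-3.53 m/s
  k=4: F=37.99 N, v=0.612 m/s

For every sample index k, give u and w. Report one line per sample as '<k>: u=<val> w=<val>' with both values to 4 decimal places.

k=0: b·v=0.374×1.137=0.4252; √(2b)=0.8649; u=(0.4252+(-37.366))/0.8649=-42.7125, w=(0.4252−(-37.366))/0.8649=43.6959
k=1: b·v=0.374×3.035=1.1351; √(2b)=0.8649; u=(1.1351+(-4.289))/0.8649=-3.6467, w=(1.1351−(-4.289))/0.8649=6.2716
k=2: b·v=0.374×0.604=0.2259; √(2b)=0.8649; u=(0.2259+(-14.065))/0.8649=-16.0014, w=(0.2259−(-14.065))/0.8649=16.5238
k=3: b·v=0.374×(-3.53)=-1.3202; √(2b)=0.8649; u=(-1.3202+(-16.077))/0.8649=-20.1154, w=(-1.3202−(-16.077))/0.8649=17.0624
k=4: b·v=0.374×0.612=0.2289; √(2b)=0.8649; u=(0.2289+37.99)/0.8649=44.1903, w=(0.2289−37.99)/0.8649=-43.6610

0: u=-42.7125 w=43.6959
1: u=-3.6467 w=6.2716
2: u=-16.0014 w=16.5238
3: u=-20.1154 w=17.0624
4: u=44.1903 w=-43.6610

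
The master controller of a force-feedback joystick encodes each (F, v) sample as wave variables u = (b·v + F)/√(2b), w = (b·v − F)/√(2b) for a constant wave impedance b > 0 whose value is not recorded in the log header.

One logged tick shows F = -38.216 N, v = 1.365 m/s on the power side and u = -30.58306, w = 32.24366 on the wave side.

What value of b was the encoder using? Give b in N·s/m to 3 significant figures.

b = 0.74 N·s/m

u + w = 1.66060;  u + w = √(2b)·v, so √(2b) = 1.66060/1.365 = 1.21656.
b = (√(2b))²/2 = 1.48001/2 = 0.74001.
(Check via u − w = 2F/√(2b): u − w = -62.82672, 2F/√(2b) = -62.82650.)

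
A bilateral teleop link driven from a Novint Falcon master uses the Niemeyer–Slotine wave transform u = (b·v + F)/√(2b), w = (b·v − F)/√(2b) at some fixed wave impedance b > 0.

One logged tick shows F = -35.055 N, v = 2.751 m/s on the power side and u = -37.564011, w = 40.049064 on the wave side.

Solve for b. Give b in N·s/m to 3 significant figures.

u + w = 2.485053;  u + w = √(2b)·v, so √(2b) = 2.485053/2.751 = 0.903327.
b = (√(2b))²/2 = 0.816000/2 = 0.408000.
(Check via u − w = 2F/√(2b): u − w = -77.613075, 2F/√(2b) = -77.613077.)

b = 0.408 N·s/m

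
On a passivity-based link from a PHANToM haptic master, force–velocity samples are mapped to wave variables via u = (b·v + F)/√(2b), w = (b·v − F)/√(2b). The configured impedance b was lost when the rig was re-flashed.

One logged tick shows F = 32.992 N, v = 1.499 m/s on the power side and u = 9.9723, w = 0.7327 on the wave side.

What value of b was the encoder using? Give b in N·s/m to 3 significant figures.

b = 25.5 N·s/m

u + w = 10.70500;  u + w = √(2b)·v, so √(2b) = 10.70500/1.499 = 7.14143.
b = (√(2b))²/2 = 50.99999/2 = 25.49999.
(Check via u − w = 2F/√(2b): u − w = 9.23960, 2F/√(2b) = 9.23961.)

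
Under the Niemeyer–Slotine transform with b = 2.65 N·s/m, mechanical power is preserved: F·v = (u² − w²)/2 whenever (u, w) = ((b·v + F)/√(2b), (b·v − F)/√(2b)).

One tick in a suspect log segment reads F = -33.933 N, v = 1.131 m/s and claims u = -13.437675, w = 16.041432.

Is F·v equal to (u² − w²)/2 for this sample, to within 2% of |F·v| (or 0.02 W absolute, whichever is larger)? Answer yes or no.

F·v = (-33.933)×1.131 = -38.378223 W.
(u² − w²)/2 = (180.571109 − 257.327541)/2 = -38.378216 W.
|Δ| = 0.000007;  2% of max(1, |F·v|) = 0.767564.

yes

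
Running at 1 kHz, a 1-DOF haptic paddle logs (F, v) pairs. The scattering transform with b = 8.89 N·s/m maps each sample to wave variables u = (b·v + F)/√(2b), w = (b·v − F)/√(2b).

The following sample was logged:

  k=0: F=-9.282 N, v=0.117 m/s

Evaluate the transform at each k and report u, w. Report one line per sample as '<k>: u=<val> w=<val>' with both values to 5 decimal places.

0: u=-1.95461 w=2.44796

k=0: b·v=8.89×0.117=1.04013; √(2b)=4.21663; u=(1.04013+(-9.282))/4.21663=-1.95461, w=(1.04013−(-9.282))/4.21663=2.44796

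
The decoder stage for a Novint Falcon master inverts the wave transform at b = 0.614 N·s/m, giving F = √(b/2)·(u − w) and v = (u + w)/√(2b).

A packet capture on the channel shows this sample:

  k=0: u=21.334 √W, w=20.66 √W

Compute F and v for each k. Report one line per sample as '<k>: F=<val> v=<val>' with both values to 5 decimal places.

k=0: u−w=0.67400, u+w=41.99400; √(b/2)=0.55408, √(2b)=1.10815; F=0.55408×0.674=0.37345, v=41.99400/1.10815=37.89554

0: F=0.37345 v=37.89554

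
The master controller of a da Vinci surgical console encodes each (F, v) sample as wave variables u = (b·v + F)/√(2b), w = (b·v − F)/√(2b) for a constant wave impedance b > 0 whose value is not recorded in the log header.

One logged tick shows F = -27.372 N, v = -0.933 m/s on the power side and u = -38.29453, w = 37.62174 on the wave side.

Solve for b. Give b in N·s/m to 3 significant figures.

u + w = -0.6728;  u + w = √(2b)·v, so √(2b) = -0.6728/(-0.933) = 0.7211.
b = (√(2b))²/2 = 0.5200/2 = 0.2600.
(Check via u − w = 2F/√(2b): u − w = -75.9163, 2F/√(2b) = -75.9169.)

b = 0.26 N·s/m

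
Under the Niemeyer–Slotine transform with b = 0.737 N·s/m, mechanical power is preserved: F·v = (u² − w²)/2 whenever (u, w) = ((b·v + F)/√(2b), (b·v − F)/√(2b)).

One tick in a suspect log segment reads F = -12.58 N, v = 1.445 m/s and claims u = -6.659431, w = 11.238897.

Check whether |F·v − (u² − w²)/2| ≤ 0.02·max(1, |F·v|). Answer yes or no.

F·v = (-12.58)×1.445 = -18.178100 W.
(u² − w²)/2 = (44.348021 − 126.312806)/2 = -40.982392 W.
|Δ| = 22.804292;  2% of max(1, |F·v|) = 0.363562.

no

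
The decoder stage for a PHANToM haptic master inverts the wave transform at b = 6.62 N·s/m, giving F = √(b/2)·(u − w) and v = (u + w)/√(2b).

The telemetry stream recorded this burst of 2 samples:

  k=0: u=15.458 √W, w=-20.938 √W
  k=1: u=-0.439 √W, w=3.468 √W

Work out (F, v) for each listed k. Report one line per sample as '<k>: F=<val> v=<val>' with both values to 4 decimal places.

0: F=66.2167 v=-1.5060
1: F=-7.1082 v=0.8324

k=0: u−w=36.3960, u+w=-5.4800; √(b/2)=1.8193, √(2b)=3.6387; F=1.8193×36.396=66.2167, v=-5.4800/3.6387=-1.5060
k=1: u−w=-3.9070, u+w=3.0290; √(b/2)=1.8193, √(2b)=3.6387; F=1.8193×(-3.907)=-7.1082, v=3.0290/3.6387=0.8324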